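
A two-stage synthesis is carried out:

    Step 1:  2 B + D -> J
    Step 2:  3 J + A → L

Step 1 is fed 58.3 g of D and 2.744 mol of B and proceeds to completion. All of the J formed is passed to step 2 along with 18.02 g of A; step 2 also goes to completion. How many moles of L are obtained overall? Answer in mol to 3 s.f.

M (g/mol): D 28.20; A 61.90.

Step 1:
n(D) = 58.30 / 28.20 = 2.067 mol
n(B) = 2.744 mol
n/ν for D = 2.067/1 = 2.067
n/ν for B = 2.744/2 = 1.372
Smallest n/ν is B → limiting reagent.
n(J) produced = (1/2) × 2.744 = 1.372 mol
Step 2:
n(J) available = 1.372 mol
n(A) = 18.02 / 61.90 = 0.2911 mol
n/ν for J = 1.372/3 = 0.4573
n/ν for A = 0.2911/1 = 0.2911
Smallest n/ν is A → limiting reagent.
n(L) = (1/1) × 0.2911 = 0.2911 mol

0.291 mol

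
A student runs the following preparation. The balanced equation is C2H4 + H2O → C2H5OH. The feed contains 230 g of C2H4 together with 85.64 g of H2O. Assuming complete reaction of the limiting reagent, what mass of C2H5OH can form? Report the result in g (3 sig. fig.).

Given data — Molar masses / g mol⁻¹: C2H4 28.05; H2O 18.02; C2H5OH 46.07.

n(C2H4) = 230.0 / 28.05 = 8.200 mol
n(H2O) = 85.64 / 18.02 = 4.752 mol
n/ν → C2H4: 8.200, H2O: 4.752; H2O is limiting.
n(C2H5OH) = (1/1) × 4.752 = 4.752 mol
mass = 4.752 × 46.07 = 218.9 g

219 g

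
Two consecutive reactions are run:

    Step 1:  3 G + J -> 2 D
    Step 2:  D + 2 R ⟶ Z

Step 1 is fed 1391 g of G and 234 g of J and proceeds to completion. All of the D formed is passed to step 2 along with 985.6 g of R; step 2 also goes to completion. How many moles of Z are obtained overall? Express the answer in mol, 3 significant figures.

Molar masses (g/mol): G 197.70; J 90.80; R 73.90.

4.69 mol

Step 1:
n(G) = 1391 / 197.70 = 7.036 mol
n(J) = 234.0 / 90.80 = 2.577 mol
n/ν for G = 7.036/3 = 2.345
n/ν for J = 2.577/1 = 2.577
Smallest n/ν is G → limiting reagent.
n(D) produced = (2/3) × 7.036 = 4.691 mol
Step 2:
n(D) available = 4.691 mol
n(R) = 985.6 / 73.90 = 13.34 mol
n/ν for D = 4.691/1 = 4.691
n/ν for R = 13.34/2 = 6.670
Smallest n/ν is D → limiting reagent.
n(Z) = (1/1) × 4.691 = 4.691 mol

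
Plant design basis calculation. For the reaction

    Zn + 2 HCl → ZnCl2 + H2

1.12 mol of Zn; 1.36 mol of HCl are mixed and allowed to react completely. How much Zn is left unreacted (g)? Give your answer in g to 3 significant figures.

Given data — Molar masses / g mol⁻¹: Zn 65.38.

n(Zn) = 1.120 mol
n(HCl) = 1.360 mol
n/ν for Zn = 1.120/1 = 1.120
n/ν for HCl = 1.360/2 = 0.6800
Smallest n/ν is HCl → limiting reagent.
Zn consumed = (1/2) × 1.360 = 0.6800 mol
Zn remaining = 1.120 − 0.6800 = 0.4400 mol
mass = 0.4400 × 65.38 = 28.77 g

28.8 g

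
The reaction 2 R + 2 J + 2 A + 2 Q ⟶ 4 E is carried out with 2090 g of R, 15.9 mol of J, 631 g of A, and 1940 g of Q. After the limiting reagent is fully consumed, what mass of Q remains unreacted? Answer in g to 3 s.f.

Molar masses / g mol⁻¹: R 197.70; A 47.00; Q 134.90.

n(R) = 2090 / 197.70 = 10.57 mol
n(J) = 15.90 mol
n(A) = 631.0 / 47.00 = 13.43 mol
n(Q) = 1940 / 134.90 = 14.38 mol
n/ν → R: 5.285, J: 7.950, A: 6.715, Q: 7.190; R is limiting.
Q consumed = (2/2) × 10.57 = 10.57 mol
Q remaining = 14.38 − 10.57 = 3.810 mol
mass = 3.810 × 134.90 = 514.0 g

514 g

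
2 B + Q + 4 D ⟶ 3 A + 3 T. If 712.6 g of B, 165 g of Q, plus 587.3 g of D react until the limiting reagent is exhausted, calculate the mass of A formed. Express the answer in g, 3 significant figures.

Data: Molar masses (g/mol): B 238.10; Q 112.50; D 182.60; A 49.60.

120 g

n(B) = 712.6 / 238.10 = 2.993 mol
n(Q) = 165.0 / 112.50 = 1.467 mol
n(D) = 587.3 / 182.60 = 3.216 mol
n/ν for B = 2.993/2 = 1.497
n/ν for Q = 1.467/1 = 1.467
n/ν for D = 3.216/4 = 0.8040
Smallest n/ν is D → limiting reagent.
n(A) = (3/4) × 3.216 = 2.412 mol
mass = 2.412 × 49.60 = 119.6 g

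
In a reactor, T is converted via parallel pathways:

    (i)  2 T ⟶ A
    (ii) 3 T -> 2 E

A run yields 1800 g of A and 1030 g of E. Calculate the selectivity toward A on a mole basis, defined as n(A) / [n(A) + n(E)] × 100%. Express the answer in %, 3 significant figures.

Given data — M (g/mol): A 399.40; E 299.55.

56.7 %

n(A) = 1800 / 399.40 = 4.507 mol
n(E) = 1030 / 299.55 = 3.438 mol
selectivity = 4.507/(4.507+3.438) × 100 = 56.73 %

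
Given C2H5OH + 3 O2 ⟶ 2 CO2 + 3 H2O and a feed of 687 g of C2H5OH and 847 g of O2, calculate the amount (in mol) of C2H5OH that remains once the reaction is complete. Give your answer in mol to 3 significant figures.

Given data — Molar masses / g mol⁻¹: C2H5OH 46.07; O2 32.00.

6.09 mol

n(C2H5OH) = 687.0 / 46.07 = 14.91 mol
n(O2) = 847.0 / 32.00 = 26.47 mol
n/ν for C2H5OH = 14.91/1 = 14.91
n/ν for O2 = 26.47/3 = 8.823
Smallest n/ν is O2 → limiting reagent.
C2H5OH consumed = (1/3) × 26.47 = 8.823 mol
C2H5OH remaining = 14.91 − 8.823 = 6.087 mol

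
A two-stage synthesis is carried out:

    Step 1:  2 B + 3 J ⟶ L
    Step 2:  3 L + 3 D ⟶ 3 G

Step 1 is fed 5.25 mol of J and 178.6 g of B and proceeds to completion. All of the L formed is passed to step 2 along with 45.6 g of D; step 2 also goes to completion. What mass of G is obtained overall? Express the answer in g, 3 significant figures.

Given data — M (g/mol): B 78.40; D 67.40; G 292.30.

198 g

Step 1:
n(J) = 5.250 mol
n(B) = 178.6 / 78.40 = 2.278 mol
n/ν → J: 1.750, B: 1.139; B is limiting.
n(L) produced = (1/2) × 2.278 = 1.139 mol
Step 2:
n(L) available = 1.139 mol
n(D) = 45.60 / 67.40 = 0.6766 mol
n/ν → L: 0.3797, D: 0.2255; D is limiting.
n(G) = (3/3) × 0.6766 = 0.6766 mol
mass = 0.6766 × 292.30 = 197.8 g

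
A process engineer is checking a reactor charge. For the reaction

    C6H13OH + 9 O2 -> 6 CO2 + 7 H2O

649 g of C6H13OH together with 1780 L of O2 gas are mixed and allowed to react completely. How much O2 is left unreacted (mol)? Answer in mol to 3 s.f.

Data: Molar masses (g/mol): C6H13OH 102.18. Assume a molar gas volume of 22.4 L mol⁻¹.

22.3 mol

n(C6H13OH) = 649.0 / 102.18 = 6.352 mol
n(O2) = 1780 / 22.4 = 79.46 mol
n/ν for C6H13OH = 6.352/1 = 6.352
n/ν for O2 = 79.46/9 = 8.829
Smallest n/ν is C6H13OH → limiting reagent.
O2 consumed = (9/1) × 6.352 = 57.17 mol
O2 remaining = 79.46 − 57.17 = 22.29 mol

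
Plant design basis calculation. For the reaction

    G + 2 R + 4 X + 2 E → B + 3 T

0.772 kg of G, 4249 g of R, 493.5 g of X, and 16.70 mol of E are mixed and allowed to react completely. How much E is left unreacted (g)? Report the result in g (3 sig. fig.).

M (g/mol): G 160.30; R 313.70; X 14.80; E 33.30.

n(G) = 0.7720×1000 / 160.30 = 4.816 mol
n(R) = 4249 / 313.70 = 13.54 mol
n(X) = 493.5 / 14.80 = 33.34 mol
n(E) = 16.70 mol
n/ν for G = 4.816/1 = 4.816
n/ν for R = 13.54/2 = 6.770
n/ν for X = 33.34/4 = 8.335
n/ν for E = 16.70/2 = 8.350
Smallest n/ν is G → limiting reagent.
E consumed = (2/1) × 4.816 = 9.632 mol
E remaining = 16.70 − 9.632 = 7.068 mol
mass = 7.068 × 33.30 = 235.4 g

235 g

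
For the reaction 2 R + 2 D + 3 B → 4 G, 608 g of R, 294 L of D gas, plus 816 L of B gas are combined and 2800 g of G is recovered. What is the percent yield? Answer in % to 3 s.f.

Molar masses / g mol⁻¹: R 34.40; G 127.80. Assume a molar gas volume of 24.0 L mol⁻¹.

89.4 %

n(R) = 608.0 / 34.40 = 17.67 mol
n(D) = 294.0 / 24.0 = 12.25 mol
n(B) = 816.0 / 24.0 = 34.00 mol
n/ν → R: 8.835, D: 6.125, B: 11.33; D is limiting.
theoretical n(G) = (4/2) × 12.25 = 24.50 mol → 3131 g
% yield = 2800 / 3131 × 100 = 89.43 %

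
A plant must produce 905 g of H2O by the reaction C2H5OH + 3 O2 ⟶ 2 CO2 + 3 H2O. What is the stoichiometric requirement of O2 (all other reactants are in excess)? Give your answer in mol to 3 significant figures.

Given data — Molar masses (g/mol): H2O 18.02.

50.2 mol

n(H2O) = 905 / 18.02 = 50.22 mol
n(O2) = (3/3) × 50.22 = 50.22 mol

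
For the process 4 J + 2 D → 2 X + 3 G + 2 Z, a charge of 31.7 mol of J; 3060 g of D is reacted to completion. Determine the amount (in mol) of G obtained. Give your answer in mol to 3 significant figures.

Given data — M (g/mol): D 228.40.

n(J) = 31.70 mol
n(D) = 3060 / 228.40 = 13.40 mol
n/ν for J = 31.70/4 = 7.925
n/ν for D = 13.40/2 = 6.700
Smallest n/ν is D → limiting reagent.
n(G) = (3/2) × 13.40 = 20.10 mol

20.1 mol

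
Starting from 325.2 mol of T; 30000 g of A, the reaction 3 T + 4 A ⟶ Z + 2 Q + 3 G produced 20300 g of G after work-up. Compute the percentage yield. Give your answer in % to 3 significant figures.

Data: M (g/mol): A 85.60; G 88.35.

n(T) = 325.2 mol
n(A) = 30000 / 85.60 = 350.5 mol
n/ν for T = 325.2/3 = 108.4
n/ν for A = 350.5/4 = 87.63
Smallest n/ν is A → limiting reagent.
theoretical n(G) = (3/4) × 350.5 = 262.9 mol → 23230 g
% yield = 20300 / 23230 × 100 = 87.39 %

87.4 %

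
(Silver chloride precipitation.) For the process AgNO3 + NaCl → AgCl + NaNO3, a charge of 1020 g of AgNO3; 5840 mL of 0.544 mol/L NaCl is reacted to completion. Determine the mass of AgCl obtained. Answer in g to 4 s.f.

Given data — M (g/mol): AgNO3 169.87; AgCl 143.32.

455.3 g

n(AgNO3) = 1020 / 169.87 = 6.005 mol
n(NaCl) = 0.544 × 5840/1000 = 3.177 mol
n/ν for AgNO3 = 6.005/1 = 6.005
n/ν for NaCl = 3.177/1 = 3.177
Smallest n/ν is NaCl → limiting reagent.
n(AgCl) = (1/1) × 3.177 = 3.177 mol
mass = 3.177 × 143.32 = 455.3 g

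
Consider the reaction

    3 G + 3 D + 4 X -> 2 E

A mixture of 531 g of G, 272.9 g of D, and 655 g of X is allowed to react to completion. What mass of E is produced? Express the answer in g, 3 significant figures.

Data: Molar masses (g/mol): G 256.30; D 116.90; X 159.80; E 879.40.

1210 g

n(G) = 531.0 / 256.30 = 2.072 mol
n(D) = 272.9 / 116.90 = 2.334 mol
n(X) = 655.0 / 159.80 = 4.099 mol
n/ν for G = 2.072/3 = 0.6907
n/ν for D = 2.334/3 = 0.7780
n/ν for X = 4.099/4 = 1.025
Smallest n/ν is G → limiting reagent.
n(E) = (2/3) × 2.072 = 1.381 mol
mass = 1.381 × 879.40 = 1214 g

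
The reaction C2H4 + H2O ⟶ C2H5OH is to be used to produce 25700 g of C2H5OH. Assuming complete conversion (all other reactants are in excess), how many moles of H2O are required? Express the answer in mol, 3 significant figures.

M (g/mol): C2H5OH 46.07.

n(C2H5OH) = 25700 / 46.07 = 557.8 mol
n(H2O) = (1/1) × 557.8 = 557.8 mol

558 mol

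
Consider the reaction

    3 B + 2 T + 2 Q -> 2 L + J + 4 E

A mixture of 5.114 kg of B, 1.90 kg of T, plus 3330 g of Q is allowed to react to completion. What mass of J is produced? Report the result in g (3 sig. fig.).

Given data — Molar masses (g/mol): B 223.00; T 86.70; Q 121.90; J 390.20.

2980 g

n(B) = 5.114×1000 / 223.00 = 22.93 mol
n(T) = 1.900×1000 / 86.70 = 21.91 mol
n(Q) = 3330 / 121.90 = 27.32 mol
n/ν → B: 7.643, T: 10.96, Q: 13.66; B is limiting.
n(J) = (1/3) × 22.93 = 7.643 mol
mass = 7.643 × 390.20 = 2982 g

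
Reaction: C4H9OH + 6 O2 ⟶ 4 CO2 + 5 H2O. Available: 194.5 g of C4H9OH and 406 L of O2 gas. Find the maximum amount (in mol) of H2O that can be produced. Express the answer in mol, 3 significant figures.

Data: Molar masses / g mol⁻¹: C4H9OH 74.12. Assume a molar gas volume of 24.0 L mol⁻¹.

13.1 mol

n(C4H9OH) = 194.5 / 74.12 = 2.624 mol
n(O2) = 406.0 / 24.0 = 16.92 mol
n/ν for C4H9OH = 2.624/1 = 2.624
n/ν for O2 = 16.92/6 = 2.820
Smallest n/ν is C4H9OH → limiting reagent.
n(H2O) = (5/1) × 2.624 = 13.12 mol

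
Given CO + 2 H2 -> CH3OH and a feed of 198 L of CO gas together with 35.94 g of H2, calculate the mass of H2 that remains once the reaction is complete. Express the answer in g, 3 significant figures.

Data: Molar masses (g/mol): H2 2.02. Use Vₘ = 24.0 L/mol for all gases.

n(CO) = 198.0 / 24.0 = 8.250 mol
n(H2) = 35.94 / 2.02 = 17.79 mol
n/ν for CO = 8.250/1 = 8.250
n/ν for H2 = 17.79/2 = 8.895
Smallest n/ν is CO → limiting reagent.
H2 consumed = (2/1) × 8.250 = 16.50 mol
H2 remaining = 17.79 − 16.50 = 1.290 mol
mass = 1.290 × 2.02 = 2.606 g

2.61 g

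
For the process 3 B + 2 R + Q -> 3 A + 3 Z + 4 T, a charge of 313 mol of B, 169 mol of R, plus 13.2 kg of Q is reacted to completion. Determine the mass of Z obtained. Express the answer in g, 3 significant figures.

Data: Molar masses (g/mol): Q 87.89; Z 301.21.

n(B) = 313.0 mol
n(R) = 169.0 mol
n(Q) = 13.20×1000 / 87.89 = 150.2 mol
n/ν for B = 313.0/3 = 104.3
n/ν for R = 169.0/2 = 84.50
n/ν for Q = 150.2/1 = 150.2
Smallest n/ν is R → limiting reagent.
n(Z) = (3/2) × 169.0 = 253.5 mol
mass = 253.5 × 301.21 = 76360 g

76400 g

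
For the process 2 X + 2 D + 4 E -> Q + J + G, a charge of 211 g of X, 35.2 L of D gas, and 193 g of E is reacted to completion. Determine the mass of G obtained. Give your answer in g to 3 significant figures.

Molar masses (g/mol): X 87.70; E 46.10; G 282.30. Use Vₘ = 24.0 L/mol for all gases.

207 g

n(X) = 211.0 / 87.70 = 2.406 mol
n(D) = 35.20 / 24.0 = 1.467 mol
n(E) = 193.0 / 46.10 = 4.187 mol
n/ν for X = 2.406/2 = 1.203
n/ν for D = 1.467/2 = 0.7335
n/ν for E = 4.187/4 = 1.047
Smallest n/ν is D → limiting reagent.
n(G) = (1/2) × 1.467 = 0.7335 mol
mass = 0.7335 × 282.30 = 207.1 g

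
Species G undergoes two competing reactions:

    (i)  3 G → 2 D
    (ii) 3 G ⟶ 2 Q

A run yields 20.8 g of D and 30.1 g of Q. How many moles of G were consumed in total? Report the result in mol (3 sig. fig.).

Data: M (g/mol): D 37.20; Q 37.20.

2.05 mol

n(D) = 20.8 / 37.20 = 0.5591 mol
n(Q) = 30.1 / 37.20 = 0.8091 mol
n(G) via (i) = (3/2)×0.5591 = 0.8387 mol
n(G) via (ii) = (3/2)×0.8091 = 1.214 mol
total n(G) = 0.8387 + 1.214 = 2.053 mol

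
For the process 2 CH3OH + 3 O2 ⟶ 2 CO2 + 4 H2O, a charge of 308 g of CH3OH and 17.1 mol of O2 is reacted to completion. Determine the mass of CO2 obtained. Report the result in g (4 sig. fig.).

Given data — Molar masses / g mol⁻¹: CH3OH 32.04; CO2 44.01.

423.1 g

n(CH3OH) = 308.0 / 32.04 = 9.613 mol
n(O2) = 17.10 mol
n/ν → CH3OH: 4.807, O2: 5.700; CH3OH is limiting.
n(CO2) = (2/2) × 9.613 = 9.613 mol
mass = 9.613 × 44.01 = 423.1 g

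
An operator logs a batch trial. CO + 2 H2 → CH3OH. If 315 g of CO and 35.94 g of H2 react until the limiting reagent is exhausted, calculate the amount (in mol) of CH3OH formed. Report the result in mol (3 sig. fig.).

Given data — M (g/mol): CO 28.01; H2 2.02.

8.90 mol

n(CO) = 315.0 / 28.01 = 11.25 mol
n(H2) = 35.94 / 2.02 = 17.79 mol
n/ν for CO = 11.25/1 = 11.25
n/ν for H2 = 17.79/2 = 8.895
Smallest n/ν is H2 → limiting reagent.
n(CH3OH) = (1/2) × 17.79 = 8.895 mol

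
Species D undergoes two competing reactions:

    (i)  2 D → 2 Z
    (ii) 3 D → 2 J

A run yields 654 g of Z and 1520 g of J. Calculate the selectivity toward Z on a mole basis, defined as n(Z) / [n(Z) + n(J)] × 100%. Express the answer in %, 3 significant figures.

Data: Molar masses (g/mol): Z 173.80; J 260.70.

n(Z) = 654 / 173.80 = 3.763 mol
n(J) = 1520 / 260.70 = 5.830 mol
selectivity = 3.763/(3.763+5.830) × 100 = 39.23 %

39.2 %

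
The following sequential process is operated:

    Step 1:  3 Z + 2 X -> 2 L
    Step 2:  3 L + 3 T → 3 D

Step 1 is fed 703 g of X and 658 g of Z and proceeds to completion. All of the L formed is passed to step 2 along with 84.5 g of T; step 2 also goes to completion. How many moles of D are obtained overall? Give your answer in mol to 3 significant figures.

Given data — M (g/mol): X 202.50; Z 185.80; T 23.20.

Step 1:
n(X) = 703.0 / 202.50 = 3.472 mol
n(Z) = 658.0 / 185.80 = 3.541 mol
n/ν for X = 3.472/2 = 1.736
n/ν for Z = 3.541/3 = 1.180
Smallest n/ν is Z → limiting reagent.
n(L) produced = (2/3) × 3.541 = 2.361 mol
Step 2:
n(L) available = 2.361 mol
n(T) = 84.50 / 23.20 = 3.642 mol
n/ν for L = 2.361/3 = 0.7870
n/ν for T = 3.642/3 = 1.214
Smallest n/ν is L → limiting reagent.
n(D) = (3/3) × 2.361 = 2.361 mol

2.36 mol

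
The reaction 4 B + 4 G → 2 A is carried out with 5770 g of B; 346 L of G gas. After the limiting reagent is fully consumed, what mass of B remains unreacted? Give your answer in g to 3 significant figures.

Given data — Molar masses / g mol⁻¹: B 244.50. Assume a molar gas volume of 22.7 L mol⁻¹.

n(B) = 5770 / 244.50 = 23.60 mol
n(G) = 346.0 / 22.7 = 15.24 mol
n/ν → B: 5.900, G: 3.810; G is limiting.
B consumed = (4/4) × 15.24 = 15.24 mol
B remaining = 23.60 − 15.24 = 8.360 mol
mass = 8.360 × 244.50 = 2044 g

2040 g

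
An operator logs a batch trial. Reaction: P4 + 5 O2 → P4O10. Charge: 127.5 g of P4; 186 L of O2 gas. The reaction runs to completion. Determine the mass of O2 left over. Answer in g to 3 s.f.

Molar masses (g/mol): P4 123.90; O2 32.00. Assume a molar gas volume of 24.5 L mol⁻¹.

78.3 g

n(P4) = 127.5 / 123.90 = 1.029 mol
n(O2) = 186.0 / 24.5 = 7.592 mol
n/ν for P4 = 1.029/1 = 1.029
n/ν for O2 = 7.592/5 = 1.518
Smallest n/ν is P4 → limiting reagent.
O2 consumed = (5/1) × 1.029 = 5.145 mol
O2 remaining = 7.592 − 5.145 = 2.447 mol
mass = 2.447 × 32.00 = 78.30 g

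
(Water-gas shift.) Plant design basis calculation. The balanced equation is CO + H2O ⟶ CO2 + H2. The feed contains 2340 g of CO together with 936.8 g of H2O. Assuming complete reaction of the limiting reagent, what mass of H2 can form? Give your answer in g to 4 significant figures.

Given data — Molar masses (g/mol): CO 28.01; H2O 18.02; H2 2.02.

n(CO) = 2340 / 28.01 = 83.54 mol
n(H2O) = 936.8 / 18.02 = 51.99 mol
n/ν for CO = 83.54/1 = 83.54
n/ν for H2O = 51.99/1 = 51.99
Smallest n/ν is H2O → limiting reagent.
n(H2) = (1/1) × 51.99 = 51.99 mol
mass = 51.99 × 2.02 = 105.0 g

105.0 g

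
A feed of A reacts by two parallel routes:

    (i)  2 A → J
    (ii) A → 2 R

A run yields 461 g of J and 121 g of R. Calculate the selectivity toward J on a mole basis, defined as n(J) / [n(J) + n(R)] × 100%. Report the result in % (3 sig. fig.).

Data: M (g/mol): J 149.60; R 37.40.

48.8 %

n(J) = 461 / 149.60 = 3.082 mol
n(R) = 121 / 37.40 = 3.235 mol
selectivity = 3.082/(3.082+3.235) × 100 = 48.79 %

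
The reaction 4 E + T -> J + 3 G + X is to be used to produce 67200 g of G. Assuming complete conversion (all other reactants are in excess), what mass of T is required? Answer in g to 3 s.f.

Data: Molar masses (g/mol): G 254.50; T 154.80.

13600 g

n(G) = 67200 / 254.50 = 264.0 mol
n(T) = (1/3) × 264.0 = 88.00 mol
mass = 88.00 × 154.80 = 13620 g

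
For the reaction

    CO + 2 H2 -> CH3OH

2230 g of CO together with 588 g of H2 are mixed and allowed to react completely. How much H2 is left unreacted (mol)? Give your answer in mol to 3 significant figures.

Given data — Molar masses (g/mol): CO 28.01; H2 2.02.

n(CO) = 2230 / 28.01 = 79.61 mol
n(H2) = 588.0 / 2.02 = 291.1 mol
n/ν for CO = 79.61/1 = 79.61
n/ν for H2 = 291.1/2 = 145.6
Smallest n/ν is CO → limiting reagent.
H2 consumed = (2/1) × 79.61 = 159.2 mol
H2 remaining = 291.1 − 159.2 = 131.9 mol

132 mol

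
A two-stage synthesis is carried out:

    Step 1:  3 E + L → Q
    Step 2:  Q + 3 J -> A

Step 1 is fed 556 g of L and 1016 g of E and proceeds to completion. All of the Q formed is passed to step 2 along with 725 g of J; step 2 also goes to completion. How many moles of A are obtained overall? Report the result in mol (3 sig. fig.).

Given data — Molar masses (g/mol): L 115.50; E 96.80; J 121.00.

Step 1:
n(L) = 556.0 / 115.50 = 4.814 mol
n(E) = 1016 / 96.80 = 10.50 mol
n/ν for L = 4.814/1 = 4.814
n/ν for E = 10.50/3 = 3.500
Smallest n/ν is E → limiting reagent.
n(Q) produced = (1/3) × 10.50 = 3.500 mol
Step 2:
n(Q) available = 3.500 mol
n(J) = 725.0 / 121.00 = 5.992 mol
n/ν for Q = 3.500/1 = 3.500
n/ν for J = 5.992/3 = 1.997
Smallest n/ν is J → limiting reagent.
n(A) = (1/3) × 5.992 = 1.997 mol

2.00 mol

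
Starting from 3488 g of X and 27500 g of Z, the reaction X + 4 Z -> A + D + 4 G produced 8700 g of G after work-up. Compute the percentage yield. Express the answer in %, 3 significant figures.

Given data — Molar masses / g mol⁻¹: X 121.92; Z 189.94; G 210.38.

n(X) = 3488 / 121.92 = 28.61 mol
n(Z) = 27500 / 189.94 = 144.8 mol
n/ν for X = 28.61/1 = 28.61
n/ν for Z = 144.8/4 = 36.20
Smallest n/ν is X → limiting reagent.
theoretical n(G) = (4/1) × 28.61 = 114.4 mol → 24070 g
% yield = 8700 / 24070 × 100 = 36.14 %

36.1 %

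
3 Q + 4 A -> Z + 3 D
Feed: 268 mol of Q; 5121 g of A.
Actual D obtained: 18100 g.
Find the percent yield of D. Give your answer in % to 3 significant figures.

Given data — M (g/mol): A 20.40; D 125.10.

n(Q) = 268.0 mol
n(A) = 5121 / 20.40 = 251.0 mol
n/ν for Q = 268.0/3 = 89.33
n/ν for A = 251.0/4 = 62.75
Smallest n/ν is A → limiting reagent.
theoretical n(D) = (3/4) × 251.0 = 188.3 mol → 23560 g
% yield = 18100 / 23560 × 100 = 76.83 %

76.8 %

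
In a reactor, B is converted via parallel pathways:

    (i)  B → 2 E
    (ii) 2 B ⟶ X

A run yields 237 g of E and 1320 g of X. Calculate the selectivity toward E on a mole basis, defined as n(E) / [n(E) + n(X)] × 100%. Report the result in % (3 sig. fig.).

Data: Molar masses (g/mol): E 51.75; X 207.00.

n(E) = 237 / 51.75 = 4.580 mol
n(X) = 1320 / 207.00 = 6.377 mol
selectivity = 4.580/(4.580+6.377) × 100 = 41.80 %

41.8 %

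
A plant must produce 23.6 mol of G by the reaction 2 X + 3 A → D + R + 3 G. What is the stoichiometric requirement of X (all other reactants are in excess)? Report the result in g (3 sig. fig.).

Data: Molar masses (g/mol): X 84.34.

1330 g

n(G) = 23.60 mol
n(X) = (2/3) × 23.60 = 15.73 mol
mass = 15.73 × 84.34 = 1327 g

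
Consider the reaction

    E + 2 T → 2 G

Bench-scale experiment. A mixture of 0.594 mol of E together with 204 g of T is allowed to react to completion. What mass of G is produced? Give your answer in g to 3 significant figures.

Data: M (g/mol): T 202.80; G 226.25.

228 g

n(E) = 0.5940 mol
n(T) = 204.0 / 202.80 = 1.006 mol
n/ν for E = 0.5940/1 = 0.5940
n/ν for T = 1.006/2 = 0.5030
Smallest n/ν is T → limiting reagent.
n(G) = (2/2) × 1.006 = 1.006 mol
mass = 1.006 × 226.25 = 227.6 g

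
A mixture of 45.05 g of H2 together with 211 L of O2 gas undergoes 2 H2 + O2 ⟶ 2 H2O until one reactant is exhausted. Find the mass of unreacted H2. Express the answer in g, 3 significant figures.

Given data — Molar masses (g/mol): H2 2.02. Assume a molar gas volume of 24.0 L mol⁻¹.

n(H2) = 45.05 / 2.02 = 22.30 mol
n(O2) = 211.0 / 24.0 = 8.792 mol
n/ν for H2 = 22.30/2 = 11.15
n/ν for O2 = 8.792/1 = 8.792
Smallest n/ν is O2 → limiting reagent.
H2 consumed = (2/1) × 8.792 = 17.58 mol
H2 remaining = 22.30 − 17.58 = 4.720 mol
mass = 4.720 × 2.02 = 9.534 g

9.53 g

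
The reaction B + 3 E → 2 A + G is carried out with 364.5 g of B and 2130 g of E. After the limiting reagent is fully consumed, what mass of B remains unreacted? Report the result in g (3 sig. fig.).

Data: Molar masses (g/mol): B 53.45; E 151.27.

114 g

n(B) = 364.5 / 53.45 = 6.819 mol
n(E) = 2130 / 151.27 = 14.08 mol
n/ν for B = 6.819/1 = 6.819
n/ν for E = 14.08/3 = 4.693
Smallest n/ν is E → limiting reagent.
B consumed = (1/3) × 14.08 = 4.693 mol
B remaining = 6.819 − 4.693 = 2.126 mol
mass = 2.126 × 53.45 = 113.6 g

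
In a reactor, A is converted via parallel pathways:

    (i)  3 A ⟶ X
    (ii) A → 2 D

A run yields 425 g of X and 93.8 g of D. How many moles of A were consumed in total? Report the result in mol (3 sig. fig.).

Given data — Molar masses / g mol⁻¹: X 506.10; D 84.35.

3.08 mol

n(X) = 425 / 506.10 = 0.8398 mol
n(D) = 93.8 / 84.35 = 1.112 mol
n(A) via (i) = (3/1)×0.8398 = 2.519 mol
n(A) via (ii) = (1/2)×1.112 = 0.5560 mol
total n(A) = 2.519 + 0.5560 = 3.075 mol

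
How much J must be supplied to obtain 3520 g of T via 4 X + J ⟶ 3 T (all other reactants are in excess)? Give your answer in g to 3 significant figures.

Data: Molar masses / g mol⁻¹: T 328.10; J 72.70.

260 g

n(T) = 3520 / 328.10 = 10.73 mol
n(J) = (1/3) × 10.73 = 3.577 mol
mass = 3.577 × 72.70 = 260.0 g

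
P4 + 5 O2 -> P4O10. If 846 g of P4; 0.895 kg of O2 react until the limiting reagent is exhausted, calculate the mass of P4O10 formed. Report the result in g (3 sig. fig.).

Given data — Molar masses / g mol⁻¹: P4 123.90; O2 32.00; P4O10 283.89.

n(P4) = 846.0 / 123.90 = 6.828 mol
n(O2) = 0.8950×1000 / 32.00 = 27.97 mol
n/ν for P4 = 6.828/1 = 6.828
n/ν for O2 = 27.97/5 = 5.594
Smallest n/ν is O2 → limiting reagent.
n(P4O10) = (1/5) × 27.97 = 5.594 mol
mass = 5.594 × 283.89 = 1588 g

1590 g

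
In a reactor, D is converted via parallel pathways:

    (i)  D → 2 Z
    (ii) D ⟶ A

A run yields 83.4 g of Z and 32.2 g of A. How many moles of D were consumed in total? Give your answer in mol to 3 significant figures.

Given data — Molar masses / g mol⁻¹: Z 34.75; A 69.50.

1.66 mol

n(Z) = 83.4 / 34.75 = 2.400 mol
n(A) = 32.2 / 69.50 = 0.4633 mol
n(D) via (i) = (1/2)×2.400 = 1.200 mol
n(D) via (ii) = (1/1)×0.4633 = 0.4633 mol
total n(D) = 1.200 + 0.4633 = 1.663 mol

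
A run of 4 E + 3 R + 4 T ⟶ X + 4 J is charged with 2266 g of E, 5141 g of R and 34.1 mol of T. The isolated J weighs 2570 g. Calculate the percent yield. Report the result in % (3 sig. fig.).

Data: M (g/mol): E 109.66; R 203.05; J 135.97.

n(E) = 2266 / 109.66 = 20.66 mol
n(R) = 5141 / 203.05 = 25.32 mol
n(T) = 34.10 mol
n/ν for E = 20.66/4 = 5.165
n/ν for R = 25.32/3 = 8.440
n/ν for T = 34.10/4 = 8.525
Smallest n/ν is E → limiting reagent.
theoretical n(J) = (4/4) × 20.66 = 20.66 mol → 2809 g
% yield = 2570 / 2809 × 100 = 91.49 %

91.5 %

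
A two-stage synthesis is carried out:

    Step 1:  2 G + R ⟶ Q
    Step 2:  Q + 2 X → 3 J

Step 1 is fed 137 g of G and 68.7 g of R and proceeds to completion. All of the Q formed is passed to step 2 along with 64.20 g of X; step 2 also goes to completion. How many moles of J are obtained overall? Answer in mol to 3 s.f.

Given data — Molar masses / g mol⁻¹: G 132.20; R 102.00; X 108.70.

0.886 mol

Step 1:
n(G) = 137.0 / 132.20 = 1.036 mol
n(R) = 68.70 / 102.00 = 0.6735 mol
n/ν → G: 0.5180, R: 0.6735; G is limiting.
n(Q) produced = (1/2) × 1.036 = 0.5180 mol
Step 2:
n(Q) available = 0.5180 mol
n(X) = 64.20 / 108.70 = 0.5906 mol
n/ν → Q: 0.5180, X: 0.2953; X is limiting.
n(J) = (3/2) × 0.5906 = 0.8859 mol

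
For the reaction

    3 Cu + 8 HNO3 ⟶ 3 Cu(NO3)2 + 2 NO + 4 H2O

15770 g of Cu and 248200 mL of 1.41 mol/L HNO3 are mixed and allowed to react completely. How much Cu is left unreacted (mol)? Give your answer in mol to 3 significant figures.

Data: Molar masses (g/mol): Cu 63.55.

117 mol

n(Cu) = 15770 / 63.55 = 248.2 mol
n(HNO3) = 1.41 × 248200/1000 = 350.0 mol
n/ν for Cu = 248.2/3 = 82.73
n/ν for HNO3 = 350.0/8 = 43.75
Smallest n/ν is HNO3 → limiting reagent.
Cu consumed = (3/8) × 350.0 = 131.3 mol
Cu remaining = 248.2 − 131.3 = 116.9 mol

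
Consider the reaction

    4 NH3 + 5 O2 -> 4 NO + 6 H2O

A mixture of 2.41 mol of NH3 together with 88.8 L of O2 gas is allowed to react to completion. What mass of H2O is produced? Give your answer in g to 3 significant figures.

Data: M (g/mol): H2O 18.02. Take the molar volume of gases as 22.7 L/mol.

65.1 g

n(NH3) = 2.410 mol
n(O2) = 88.80 / 22.7 = 3.912 mol
n/ν for NH3 = 2.410/4 = 0.6025
n/ν for O2 = 3.912/5 = 0.7824
Smallest n/ν is NH3 → limiting reagent.
n(H2O) = (6/4) × 2.410 = 3.615 mol
mass = 3.615 × 18.02 = 65.14 g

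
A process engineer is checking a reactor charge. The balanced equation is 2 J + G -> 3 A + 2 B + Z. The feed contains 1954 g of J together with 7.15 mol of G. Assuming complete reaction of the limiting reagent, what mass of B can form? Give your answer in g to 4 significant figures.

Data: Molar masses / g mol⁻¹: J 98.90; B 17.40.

248.8 g

n(J) = 1954 / 98.90 = 19.76 mol
n(G) = 7.150 mol
n/ν for J = 19.76/2 = 9.880
n/ν for G = 7.150/1 = 7.150
Smallest n/ν is G → limiting reagent.
n(B) = (2/1) × 7.150 = 14.30 mol
mass = 14.30 × 17.40 = 248.8 g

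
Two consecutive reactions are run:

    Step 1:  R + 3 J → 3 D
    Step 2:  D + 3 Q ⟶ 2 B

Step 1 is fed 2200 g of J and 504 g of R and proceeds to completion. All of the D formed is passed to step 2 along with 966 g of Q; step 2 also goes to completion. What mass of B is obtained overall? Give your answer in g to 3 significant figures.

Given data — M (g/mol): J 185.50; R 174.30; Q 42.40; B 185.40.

Step 1:
n(J) = 2200 / 185.50 = 11.86 mol
n(R) = 504.0 / 174.30 = 2.892 mol
n/ν for J = 11.86/3 = 3.953
n/ν for R = 2.892/1 = 2.892
Smallest n/ν is R → limiting reagent.
n(D) produced = (3/1) × 2.892 = 8.676 mol
Step 2:
n(D) available = 8.676 mol
n(Q) = 966.0 / 42.40 = 22.78 mol
n/ν for D = 8.676/1 = 8.676
n/ν for Q = 22.78/3 = 7.593
Smallest n/ν is Q → limiting reagent.
n(B) = (2/3) × 22.78 = 15.19 mol
mass = 15.19 × 185.40 = 2816 g

2820 g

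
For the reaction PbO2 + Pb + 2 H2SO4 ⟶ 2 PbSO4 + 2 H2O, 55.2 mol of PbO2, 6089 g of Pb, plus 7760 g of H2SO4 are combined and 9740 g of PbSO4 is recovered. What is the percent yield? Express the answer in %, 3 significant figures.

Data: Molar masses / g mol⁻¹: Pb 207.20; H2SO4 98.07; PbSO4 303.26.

54.6 %

n(PbO2) = 55.20 mol
n(Pb) = 6089 / 207.20 = 29.39 mol
n(H2SO4) = 7760 / 98.07 = 79.13 mol
n/ν for PbO2 = 55.20/1 = 55.20
n/ν for Pb = 29.39/1 = 29.39
n/ν for H2SO4 = 79.13/2 = 39.57
Smallest n/ν is Pb → limiting reagent.
theoretical n(PbSO4) = (2/1) × 29.39 = 58.78 mol → 17830 g
% yield = 9740 / 17830 × 100 = 54.63 %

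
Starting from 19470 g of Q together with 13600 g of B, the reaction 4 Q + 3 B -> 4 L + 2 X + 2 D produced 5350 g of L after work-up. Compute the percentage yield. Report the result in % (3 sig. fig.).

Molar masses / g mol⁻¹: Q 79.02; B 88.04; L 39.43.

65.9 %

n(Q) = 19470 / 79.02 = 246.4 mol
n(B) = 13600 / 88.04 = 154.5 mol
n/ν → Q: 61.60, B: 51.50; B is limiting.
theoretical n(L) = (4/3) × 154.5 = 206.0 mol → 8123 g
% yield = 5350 / 8123 × 100 = 65.86 %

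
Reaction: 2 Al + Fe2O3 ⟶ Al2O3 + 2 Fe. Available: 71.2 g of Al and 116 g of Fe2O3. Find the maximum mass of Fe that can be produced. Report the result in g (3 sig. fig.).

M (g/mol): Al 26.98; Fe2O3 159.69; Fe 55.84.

n(Al) = 71.20 / 26.98 = 2.639 mol
n(Fe2O3) = 116.0 / 159.69 = 0.7264 mol
n/ν for Al = 2.639/2 = 1.320
n/ν for Fe2O3 = 0.7264/1 = 0.7264
Smallest n/ν is Fe2O3 → limiting reagent.
n(Fe) = (2/1) × 0.7264 = 1.453 mol
mass = 1.453 × 55.84 = 81.14 g

81.1 g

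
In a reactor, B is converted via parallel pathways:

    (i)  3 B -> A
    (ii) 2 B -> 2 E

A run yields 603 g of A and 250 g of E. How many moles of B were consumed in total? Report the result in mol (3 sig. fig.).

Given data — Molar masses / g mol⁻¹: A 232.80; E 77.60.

11.0 mol

n(A) = 603 / 232.80 = 2.590 mol
n(E) = 250 / 77.60 = 3.222 mol
n(B) via (i) = (3/1)×2.590 = 7.770 mol
n(B) via (ii) = (2/2)×3.222 = 3.222 mol
total n(B) = 7.770 + 3.222 = 10.99 mol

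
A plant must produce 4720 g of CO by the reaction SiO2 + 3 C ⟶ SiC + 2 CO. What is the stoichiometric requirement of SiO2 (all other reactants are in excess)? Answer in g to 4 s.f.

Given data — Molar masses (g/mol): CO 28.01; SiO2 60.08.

5062 g

n(CO) = 4720 / 28.01 = 168.5 mol
n(SiO2) = (1/2) × 168.5 = 84.25 mol
mass = 84.25 × 60.08 = 5062 g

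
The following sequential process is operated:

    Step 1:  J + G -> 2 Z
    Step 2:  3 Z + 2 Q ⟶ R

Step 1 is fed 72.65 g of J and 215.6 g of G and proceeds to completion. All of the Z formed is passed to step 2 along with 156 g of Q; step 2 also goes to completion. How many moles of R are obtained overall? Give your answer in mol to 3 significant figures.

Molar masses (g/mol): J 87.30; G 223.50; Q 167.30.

Step 1:
n(J) = 72.65 / 87.30 = 0.8322 mol
n(G) = 215.6 / 223.50 = 0.9647 mol
n/ν for J = 0.8322/1 = 0.8322
n/ν for G = 0.9647/1 = 0.9647
Smallest n/ν is J → limiting reagent.
n(Z) produced = (2/1) × 0.8322 = 1.664 mol
Step 2:
n(Z) available = 1.664 mol
n(Q) = 156.0 / 167.30 = 0.9325 mol
n/ν for Z = 1.664/3 = 0.5547
n/ν for Q = 0.9325/2 = 0.4663
Smallest n/ν is Q → limiting reagent.
n(R) = (1/2) × 0.9325 = 0.4663 mol

0.466 mol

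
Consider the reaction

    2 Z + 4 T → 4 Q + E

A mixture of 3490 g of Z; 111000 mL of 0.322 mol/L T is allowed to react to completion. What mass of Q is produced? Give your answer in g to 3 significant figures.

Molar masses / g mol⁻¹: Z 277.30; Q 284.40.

n(Z) = 3490 / 277.30 = 12.59 mol
n(T) = 0.322 × 111000/1000 = 35.74 mol
n/ν for Z = 12.59/2 = 6.295
n/ν for T = 35.74/4 = 8.935
Smallest n/ν is Z → limiting reagent.
n(Q) = (4/2) × 12.59 = 25.18 mol
mass = 25.18 × 284.40 = 7161 g

7160 g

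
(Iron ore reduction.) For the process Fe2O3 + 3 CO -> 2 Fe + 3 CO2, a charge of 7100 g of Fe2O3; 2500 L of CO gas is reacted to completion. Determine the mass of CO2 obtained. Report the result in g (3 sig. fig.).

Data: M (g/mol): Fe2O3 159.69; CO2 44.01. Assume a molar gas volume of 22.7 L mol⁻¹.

n(Fe2O3) = 7100 / 159.69 = 44.46 mol
n(CO) = 2500 / 22.7 = 110.1 mol
n/ν for Fe2O3 = 44.46/1 = 44.46
n/ν for CO = 110.1/3 = 36.70
Smallest n/ν is CO → limiting reagent.
n(CO2) = (3/3) × 110.1 = 110.1 mol
mass = 110.1 × 44.01 = 4846 g

4850 g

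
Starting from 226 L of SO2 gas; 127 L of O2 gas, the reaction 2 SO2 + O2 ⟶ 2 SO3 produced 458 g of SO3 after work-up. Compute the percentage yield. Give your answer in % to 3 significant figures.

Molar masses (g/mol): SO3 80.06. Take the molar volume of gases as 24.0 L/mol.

60.8 %

n(SO2) = 226.0 / 24.0 = 9.417 mol
n(O2) = 127.0 / 24.0 = 5.292 mol
n/ν for SO2 = 9.417/2 = 4.709
n/ν for O2 = 5.292/1 = 5.292
Smallest n/ν is SO2 → limiting reagent.
theoretical n(SO3) = (2/2) × 9.417 = 9.417 mol → 753.9 g
% yield = 458 / 753.9 × 100 = 60.75 %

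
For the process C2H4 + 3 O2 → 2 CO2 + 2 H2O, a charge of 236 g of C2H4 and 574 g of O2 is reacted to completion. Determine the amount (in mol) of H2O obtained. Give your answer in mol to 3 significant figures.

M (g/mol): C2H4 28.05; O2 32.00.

12.0 mol

n(C2H4) = 236.0 / 28.05 = 8.414 mol
n(O2) = 574.0 / 32.00 = 17.94 mol
n/ν for C2H4 = 8.414/1 = 8.414
n/ν for O2 = 17.94/3 = 5.980
Smallest n/ν is O2 → limiting reagent.
n(H2O) = (2/3) × 17.94 = 11.96 mol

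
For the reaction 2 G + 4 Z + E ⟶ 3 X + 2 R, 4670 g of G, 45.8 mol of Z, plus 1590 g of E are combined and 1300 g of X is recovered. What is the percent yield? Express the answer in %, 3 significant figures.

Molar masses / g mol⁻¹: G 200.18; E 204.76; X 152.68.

n(G) = 4670 / 200.18 = 23.33 mol
n(Z) = 45.80 mol
n(E) = 1590 / 204.76 = 7.765 mol
n/ν for G = 23.33/2 = 11.67
n/ν for Z = 45.80/4 = 11.45
n/ν for E = 7.765/1 = 7.765
Smallest n/ν is E → limiting reagent.
theoretical n(X) = (3/1) × 7.765 = 23.30 mol → 3557 g
% yield = 1300 / 3557 × 100 = 36.55 %

36.6 %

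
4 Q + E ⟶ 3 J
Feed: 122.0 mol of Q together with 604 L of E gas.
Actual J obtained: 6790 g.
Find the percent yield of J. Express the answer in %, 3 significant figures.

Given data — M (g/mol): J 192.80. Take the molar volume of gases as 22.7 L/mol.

n(Q) = 122.0 mol
n(E) = 604.0 / 22.7 = 26.61 mol
n/ν for Q = 122.0/4 = 30.50
n/ν for E = 26.61/1 = 26.61
Smallest n/ν is E → limiting reagent.
theoretical n(J) = (3/1) × 26.61 = 79.83 mol → 15390 g
% yield = 6790 / 15390 × 100 = 44.12 %

44.1 %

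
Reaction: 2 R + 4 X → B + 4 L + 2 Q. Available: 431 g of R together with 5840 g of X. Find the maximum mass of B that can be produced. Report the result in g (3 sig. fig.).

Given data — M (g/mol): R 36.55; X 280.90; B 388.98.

n(R) = 431.0 / 36.55 = 11.79 mol
n(X) = 5840 / 280.90 = 20.79 mol
n/ν for R = 11.79/2 = 5.895
n/ν for X = 20.79/4 = 5.198
Smallest n/ν is X → limiting reagent.
n(B) = (1/4) × 20.79 = 5.198 mol
mass = 5.198 × 388.98 = 2022 g

2020 g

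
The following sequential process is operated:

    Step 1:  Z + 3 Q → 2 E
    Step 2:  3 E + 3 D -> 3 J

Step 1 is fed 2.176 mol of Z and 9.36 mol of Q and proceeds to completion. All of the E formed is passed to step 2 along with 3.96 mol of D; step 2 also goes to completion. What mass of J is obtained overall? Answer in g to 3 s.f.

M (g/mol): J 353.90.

1400 g

Step 1:
n(Z) = 2.176 mol
n(Q) = 9.360 mol
n/ν for Z = 2.176/1 = 2.176
n/ν for Q = 9.360/3 = 3.120
Smallest n/ν is Z → limiting reagent.
n(E) produced = (2/1) × 2.176 = 4.352 mol
Step 2:
n(E) available = 4.352 mol
n(D) = 3.960 mol
n/ν for E = 4.352/3 = 1.451
n/ν for D = 3.960/3 = 1.320
Smallest n/ν is D → limiting reagent.
n(J) = (3/3) × 3.960 = 3.960 mol
mass = 3.960 × 353.90 = 1401 g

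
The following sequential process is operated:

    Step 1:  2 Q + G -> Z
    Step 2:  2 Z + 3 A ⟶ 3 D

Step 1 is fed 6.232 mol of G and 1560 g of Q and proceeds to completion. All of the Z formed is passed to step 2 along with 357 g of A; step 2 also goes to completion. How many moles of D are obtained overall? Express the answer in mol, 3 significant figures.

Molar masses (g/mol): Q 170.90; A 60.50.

5.90 mol

Step 1:
n(G) = 6.232 mol
n(Q) = 1560 / 170.90 = 9.128 mol
n/ν for G = 6.232/1 = 6.232
n/ν for Q = 9.128/2 = 4.564
Smallest n/ν is Q → limiting reagent.
n(Z) produced = (1/2) × 9.128 = 4.564 mol
Step 2:
n(Z) available = 4.564 mol
n(A) = 357.0 / 60.50 = 5.901 mol
n/ν for Z = 4.564/2 = 2.282
n/ν for A = 5.901/3 = 1.967
Smallest n/ν is A → limiting reagent.
n(D) = (3/3) × 5.901 = 5.901 mol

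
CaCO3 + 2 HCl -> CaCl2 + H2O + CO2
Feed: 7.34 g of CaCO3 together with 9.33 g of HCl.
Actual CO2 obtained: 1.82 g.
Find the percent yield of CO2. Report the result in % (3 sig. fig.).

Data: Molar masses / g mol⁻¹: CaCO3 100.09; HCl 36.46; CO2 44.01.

n(CaCO3) = 7.340 / 100.09 = 0.07333 mol
n(HCl) = 9.330 / 36.46 = 0.2559 mol
n/ν → CaCO3: 0.07333, HCl: 0.1280; CaCO3 is limiting.
theoretical n(CO2) = (1/1) × 0.07333 = 0.07333 mol → 3.227 g
% yield = 1.82 / 3.227 × 100 = 56.40 %

56.4 %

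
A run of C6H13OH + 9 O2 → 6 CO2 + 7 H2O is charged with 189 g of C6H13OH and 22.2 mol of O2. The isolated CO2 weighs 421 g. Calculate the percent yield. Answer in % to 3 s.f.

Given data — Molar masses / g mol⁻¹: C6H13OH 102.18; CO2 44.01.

86.2 %

n(C6H13OH) = 189.0 / 102.18 = 1.850 mol
n(O2) = 22.20 mol
n/ν for C6H13OH = 1.850/1 = 1.850
n/ν for O2 = 22.20/9 = 2.467
Smallest n/ν is C6H13OH → limiting reagent.
theoretical n(CO2) = (6/1) × 1.850 = 11.10 mol → 488.5 g
% yield = 421 / 488.5 × 100 = 86.18 %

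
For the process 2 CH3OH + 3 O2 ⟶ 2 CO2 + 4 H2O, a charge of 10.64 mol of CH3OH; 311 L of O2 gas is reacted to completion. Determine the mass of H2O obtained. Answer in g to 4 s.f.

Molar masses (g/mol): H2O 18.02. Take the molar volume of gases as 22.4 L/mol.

n(CH3OH) = 10.64 mol
n(O2) = 311.0 / 22.4 = 13.88 mol
n/ν → CH3OH: 5.320, O2: 4.627; O2 is limiting.
n(H2O) = (4/3) × 13.88 = 18.51 mol
mass = 18.51 × 18.02 = 333.6 g

333.6 g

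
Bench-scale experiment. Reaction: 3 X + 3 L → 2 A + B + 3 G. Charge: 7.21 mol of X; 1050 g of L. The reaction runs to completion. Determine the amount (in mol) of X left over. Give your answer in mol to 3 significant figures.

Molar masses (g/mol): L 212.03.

n(X) = 7.210 mol
n(L) = 1050 / 212.03 = 4.952 mol
n/ν → X: 2.403, L: 1.651; L is limiting.
X consumed = (3/3) × 4.952 = 4.952 mol
X remaining = 7.210 − 4.952 = 2.258 mol

2.26 mol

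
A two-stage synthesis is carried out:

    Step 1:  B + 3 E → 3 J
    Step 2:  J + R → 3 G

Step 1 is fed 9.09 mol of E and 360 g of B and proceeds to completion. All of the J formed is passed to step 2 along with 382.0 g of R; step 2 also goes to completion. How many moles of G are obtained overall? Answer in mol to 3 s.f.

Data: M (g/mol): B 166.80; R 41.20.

Step 1:
n(E) = 9.090 mol
n(B) = 360.0 / 166.80 = 2.158 mol
n/ν for E = 9.090/3 = 3.030
n/ν for B = 2.158/1 = 2.158
Smallest n/ν is B → limiting reagent.
n(J) produced = (3/1) × 2.158 = 6.474 mol
Step 2:
n(J) available = 6.474 mol
n(R) = 382.0 / 41.20 = 9.272 mol
n/ν for J = 6.474/1 = 6.474
n/ν for R = 9.272/1 = 9.272
Smallest n/ν is J → limiting reagent.
n(G) = (3/1) × 6.474 = 19.42 mol

19.4 mol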